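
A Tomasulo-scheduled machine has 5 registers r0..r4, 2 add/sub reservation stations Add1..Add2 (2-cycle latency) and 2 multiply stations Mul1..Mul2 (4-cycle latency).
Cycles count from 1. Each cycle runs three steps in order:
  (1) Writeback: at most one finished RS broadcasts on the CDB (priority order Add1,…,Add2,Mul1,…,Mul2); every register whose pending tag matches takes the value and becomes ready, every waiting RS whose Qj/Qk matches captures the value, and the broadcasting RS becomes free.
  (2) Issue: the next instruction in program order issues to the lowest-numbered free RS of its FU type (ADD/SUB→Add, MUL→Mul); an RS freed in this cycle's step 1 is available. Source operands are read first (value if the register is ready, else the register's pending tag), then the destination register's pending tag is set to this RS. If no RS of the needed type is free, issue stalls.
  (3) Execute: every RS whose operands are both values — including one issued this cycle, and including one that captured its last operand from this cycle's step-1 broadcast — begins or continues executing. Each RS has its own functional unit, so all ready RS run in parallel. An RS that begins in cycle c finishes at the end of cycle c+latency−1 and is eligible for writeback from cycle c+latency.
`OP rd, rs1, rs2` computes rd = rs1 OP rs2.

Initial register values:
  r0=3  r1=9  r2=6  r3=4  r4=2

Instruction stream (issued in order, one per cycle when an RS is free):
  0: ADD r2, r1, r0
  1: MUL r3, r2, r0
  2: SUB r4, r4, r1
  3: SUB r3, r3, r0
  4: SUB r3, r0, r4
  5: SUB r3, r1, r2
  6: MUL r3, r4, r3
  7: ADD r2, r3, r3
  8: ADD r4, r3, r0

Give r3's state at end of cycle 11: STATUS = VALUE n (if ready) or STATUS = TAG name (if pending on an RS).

c1: issue ADD r2<-Add1 | r0:3,r1:9,r2:Add1,r3:4,r4:2
c2: issue MUL r3<-Mul1 | r0:3,r1:9,r2:Add1,r3:Mul1,r4:2
c3: CDB Add1=12; issue SUB r4<-Add1 | r0:3,r1:9,r2:12,r3:Mul1,r4:Add1
c4: issue SUB r3<-Add2 | r0:3,r1:9,r2:12,r3:Add2,r4:Add1
c5: CDB Add1=-7; issue SUB r3<-Add1 | r0:3,r1:9,r2:12,r3:Add1,r4:-7
c6: stall | r0:3,r1:9,r2:12,r3:Add1,r4:-7
c7: CDB Add1=10; issue SUB r3<-Add1 | r0:3,r1:9,r2:12,r3:Add1,r4:-7
c8: CDB Mul1=36; issue MUL r3<-Mul1 | r0:3,r1:9,r2:12,r3:Mul1,r4:-7
c9: CDB Add1=-3; issue ADD r2<-Add1 | r0:3,r1:9,r2:Add1,r3:Mul1,r4:-7
c10: CDB Add2=33; issue ADD r4<-Add2 | r0:3,r1:9,r2:Add1,r3:Mul1,r4:Add2
c11: - | r0:3,r1:9,r2:Add1,r3:Mul1,r4:Add2

STATUS = TAG Mul1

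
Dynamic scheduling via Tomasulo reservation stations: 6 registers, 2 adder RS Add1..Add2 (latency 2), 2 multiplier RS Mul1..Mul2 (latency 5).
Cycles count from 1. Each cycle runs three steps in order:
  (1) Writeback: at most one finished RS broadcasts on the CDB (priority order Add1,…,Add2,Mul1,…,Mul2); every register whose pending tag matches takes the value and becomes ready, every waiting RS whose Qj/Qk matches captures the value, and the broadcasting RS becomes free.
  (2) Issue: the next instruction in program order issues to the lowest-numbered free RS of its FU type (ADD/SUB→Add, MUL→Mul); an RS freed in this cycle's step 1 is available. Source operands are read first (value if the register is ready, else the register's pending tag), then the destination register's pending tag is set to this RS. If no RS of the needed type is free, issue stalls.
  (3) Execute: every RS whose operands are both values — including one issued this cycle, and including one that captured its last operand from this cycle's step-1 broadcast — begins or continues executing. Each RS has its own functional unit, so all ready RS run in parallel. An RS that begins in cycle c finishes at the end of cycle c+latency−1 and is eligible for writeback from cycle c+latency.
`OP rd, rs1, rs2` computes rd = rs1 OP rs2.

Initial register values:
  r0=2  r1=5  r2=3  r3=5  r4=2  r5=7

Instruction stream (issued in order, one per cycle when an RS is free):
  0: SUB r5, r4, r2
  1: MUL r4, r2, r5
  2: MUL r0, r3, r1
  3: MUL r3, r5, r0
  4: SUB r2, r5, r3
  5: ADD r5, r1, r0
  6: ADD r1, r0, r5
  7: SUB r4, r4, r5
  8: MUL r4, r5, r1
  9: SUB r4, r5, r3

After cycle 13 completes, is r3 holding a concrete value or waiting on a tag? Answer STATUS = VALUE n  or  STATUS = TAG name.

STATUS = TAG Mul1

  c1: issue SUB r5<-Add1  regs: r0:2,r1:5,r2:3,r3:5,r4:2,r5:Add1
  c2: issue MUL r4<-Mul1  regs: r0:2,r1:5,r2:3,r3:5,r4:Mul1,r5:Add1
  c3: CDB Add1=-1; issue MUL r0<-Mul2  regs: r0:Mul2,r1:5,r2:3,r3:5,r4:Mul1,r5:-1
  c4: stall  regs: r0:Mul2,r1:5,r2:3,r3:5,r4:Mul1,r5:-1
  c5: stall  regs: r0:Mul2,r1:5,r2:3,r3:5,r4:Mul1,r5:-1
  c6: stall  regs: r0:Mul2,r1:5,r2:3,r3:5,r4:Mul1,r5:-1
  c7: stall  regs: r0:Mul2,r1:5,r2:3,r3:5,r4:Mul1,r5:-1
  c8: CDB Mul1=-3; issue MUL r3<-Mul1  regs: r0:Mul2,r1:5,r2:3,r3:Mul1,r4:-3,r5:-1
  c9: CDB Mul2=25; issue SUB r2<-Add1  regs: r0:25,r1:5,r2:Add1,r3:Mul1,r4:-3,r5:-1
  c10: issue ADD r5<-Add2  regs: r0:25,r1:5,r2:Add1,r3:Mul1,r4:-3,r5:Add2
  c11: stall  regs: r0:25,r1:5,r2:Add1,r3:Mul1,r4:-3,r5:Add2
  c12: CDB Add2=30; issue ADD r1<-Add2  regs: r0:25,r1:Add2,r2:Add1,r3:Mul1,r4:-3,r5:30
  c13: stall  regs: r0:25,r1:Add2,r2:Add1,r3:Mul1,r4:-3,r5:30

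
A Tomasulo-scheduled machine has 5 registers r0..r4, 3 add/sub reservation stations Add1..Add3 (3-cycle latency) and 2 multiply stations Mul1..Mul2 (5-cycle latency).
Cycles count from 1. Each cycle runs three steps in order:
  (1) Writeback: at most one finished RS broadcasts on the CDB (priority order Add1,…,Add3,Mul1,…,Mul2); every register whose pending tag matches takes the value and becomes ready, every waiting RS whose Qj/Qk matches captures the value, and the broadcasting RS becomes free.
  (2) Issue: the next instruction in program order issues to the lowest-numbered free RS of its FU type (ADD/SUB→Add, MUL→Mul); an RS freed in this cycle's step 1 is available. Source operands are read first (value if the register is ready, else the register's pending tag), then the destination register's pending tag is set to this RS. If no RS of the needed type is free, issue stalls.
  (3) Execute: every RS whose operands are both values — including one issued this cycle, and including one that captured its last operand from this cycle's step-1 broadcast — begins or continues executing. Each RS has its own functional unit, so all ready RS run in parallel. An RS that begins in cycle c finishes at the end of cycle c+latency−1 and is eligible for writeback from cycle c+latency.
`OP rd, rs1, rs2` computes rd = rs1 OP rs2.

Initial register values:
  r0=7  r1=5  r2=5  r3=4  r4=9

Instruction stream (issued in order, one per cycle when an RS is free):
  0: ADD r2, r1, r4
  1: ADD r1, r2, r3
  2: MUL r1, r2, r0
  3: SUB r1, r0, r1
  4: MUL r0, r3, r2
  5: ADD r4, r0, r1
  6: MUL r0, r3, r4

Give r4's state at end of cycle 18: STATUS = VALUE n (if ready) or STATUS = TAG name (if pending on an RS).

  c1: issue ADD r2<-Add1  regs: r0:7,r1:5,r2:Add1,r3:4,r4:9
  c2: issue ADD r1<-Add2  regs: r0:7,r1:Add2,r2:Add1,r3:4,r4:9
  c3: issue MUL r1<-Mul1  regs: r0:7,r1:Mul1,r2:Add1,r3:4,r4:9
  c4: CDB Add1=14; issue SUB r1<-Add1  regs: r0:7,r1:Add1,r2:14,r3:4,r4:9
  c5: issue MUL r0<-Mul2  regs: r0:Mul2,r1:Add1,r2:14,r3:4,r4:9
  c6: issue ADD r4<-Add3  regs: r0:Mul2,r1:Add1,r2:14,r3:4,r4:Add3
  c7: CDB Add2=18; stall  regs: r0:Mul2,r1:Add1,r2:14,r3:4,r4:Add3
  c8: stall  regs: r0:Mul2,r1:Add1,r2:14,r3:4,r4:Add3
  c9: CDB Mul1=98; issue MUL r0<-Mul1  regs: r0:Mul1,r1:Add1,r2:14,r3:4,r4:Add3
  c10: CDB Mul2=56  regs: r0:Mul1,r1:Add1,r2:14,r3:4,r4:Add3
  c11: -  regs: r0:Mul1,r1:Add1,r2:14,r3:4,r4:Add3
  c12: CDB Add1=-91  regs: r0:Mul1,r1:-91,r2:14,r3:4,r4:Add3
  c13: -  regs: r0:Mul1,r1:-91,r2:14,r3:4,r4:Add3
  c14: -  regs: r0:Mul1,r1:-91,r2:14,r3:4,r4:Add3
  c15: CDB Add3=-35  regs: r0:Mul1,r1:-91,r2:14,r3:4,r4:-35
  c16: -  regs: r0:Mul1,r1:-91,r2:14,r3:4,r4:-35
  c17: -  regs: r0:Mul1,r1:-91,r2:14,r3:4,r4:-35
  c18: -  regs: r0:Mul1,r1:-91,r2:14,r3:4,r4:-35

STATUS = VALUE -35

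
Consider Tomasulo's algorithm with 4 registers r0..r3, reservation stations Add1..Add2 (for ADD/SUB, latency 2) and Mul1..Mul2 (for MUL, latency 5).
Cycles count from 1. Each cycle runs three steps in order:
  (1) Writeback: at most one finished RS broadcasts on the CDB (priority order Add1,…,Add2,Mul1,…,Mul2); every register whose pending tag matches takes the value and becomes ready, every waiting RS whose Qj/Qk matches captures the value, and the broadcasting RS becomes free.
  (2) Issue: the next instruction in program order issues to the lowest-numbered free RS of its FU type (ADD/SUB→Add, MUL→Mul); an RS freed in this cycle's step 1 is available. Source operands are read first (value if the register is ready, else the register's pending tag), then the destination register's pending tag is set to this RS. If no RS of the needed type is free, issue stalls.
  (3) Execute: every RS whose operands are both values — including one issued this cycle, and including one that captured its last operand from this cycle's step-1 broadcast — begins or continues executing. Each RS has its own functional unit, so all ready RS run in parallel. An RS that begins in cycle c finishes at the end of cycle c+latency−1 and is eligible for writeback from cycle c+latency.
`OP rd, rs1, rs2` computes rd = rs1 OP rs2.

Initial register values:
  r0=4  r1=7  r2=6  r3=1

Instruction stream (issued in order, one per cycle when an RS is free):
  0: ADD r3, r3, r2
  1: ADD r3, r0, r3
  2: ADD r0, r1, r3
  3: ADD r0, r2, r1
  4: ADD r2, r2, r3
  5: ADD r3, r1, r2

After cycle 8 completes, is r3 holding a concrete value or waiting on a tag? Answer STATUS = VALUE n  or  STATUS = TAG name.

STATUS = TAG Add2

c1: issue ADD r3<-Add1 | r0:4,r1:7,r2:6,r3:Add1
c2: issue ADD r3<-Add2 | r0:4,r1:7,r2:6,r3:Add2
c3: CDB Add1=7; issue ADD r0<-Add1 | r0:Add1,r1:7,r2:6,r3:Add2
c4: stall | r0:Add1,r1:7,r2:6,r3:Add2
c5: CDB Add2=11; issue ADD r0<-Add2 | r0:Add2,r1:7,r2:6,r3:11
c6: stall | r0:Add2,r1:7,r2:6,r3:11
c7: CDB Add1=18; issue ADD r2<-Add1 | r0:Add2,r1:7,r2:Add1,r3:11
c8: CDB Add2=13; issue ADD r3<-Add2 | r0:13,r1:7,r2:Add1,r3:Add2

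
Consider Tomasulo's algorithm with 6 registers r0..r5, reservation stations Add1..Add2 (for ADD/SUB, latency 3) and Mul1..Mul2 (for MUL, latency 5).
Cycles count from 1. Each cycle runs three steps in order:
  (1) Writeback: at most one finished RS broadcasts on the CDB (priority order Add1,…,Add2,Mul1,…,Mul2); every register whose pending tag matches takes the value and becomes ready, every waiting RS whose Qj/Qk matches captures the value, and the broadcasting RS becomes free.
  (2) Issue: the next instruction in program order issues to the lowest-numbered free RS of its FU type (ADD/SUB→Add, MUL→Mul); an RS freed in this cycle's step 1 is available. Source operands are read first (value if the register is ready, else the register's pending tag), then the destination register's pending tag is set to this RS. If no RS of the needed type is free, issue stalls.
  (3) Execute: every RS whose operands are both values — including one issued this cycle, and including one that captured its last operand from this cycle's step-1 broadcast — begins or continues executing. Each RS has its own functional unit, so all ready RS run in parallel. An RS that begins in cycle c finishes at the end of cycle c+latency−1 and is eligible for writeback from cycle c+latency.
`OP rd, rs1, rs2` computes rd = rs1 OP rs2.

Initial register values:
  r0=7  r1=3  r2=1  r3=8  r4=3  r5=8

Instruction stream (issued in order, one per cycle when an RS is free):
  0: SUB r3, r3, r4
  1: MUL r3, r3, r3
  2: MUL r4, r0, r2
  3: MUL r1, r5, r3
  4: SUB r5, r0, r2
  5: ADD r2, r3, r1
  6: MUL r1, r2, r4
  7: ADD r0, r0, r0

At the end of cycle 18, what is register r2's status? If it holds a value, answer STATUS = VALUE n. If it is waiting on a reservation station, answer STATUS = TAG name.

cycle 1: issue SUB r3<-Add1 // r0:7,r1:3,r2:1,r3:Add1,r4:3,r5:8
cycle 2: issue MUL r3<-Mul1 // r0:7,r1:3,r2:1,r3:Mul1,r4:3,r5:8
cycle 3: issue MUL r4<-Mul2 // r0:7,r1:3,r2:1,r3:Mul1,r4:Mul2,r5:8
cycle 4: CDB Add1=5; stall // r0:7,r1:3,r2:1,r3:Mul1,r4:Mul2,r5:8
cycle 5: stall // r0:7,r1:3,r2:1,r3:Mul1,r4:Mul2,r5:8
cycle 6: stall // r0:7,r1:3,r2:1,r3:Mul1,r4:Mul2,r5:8
cycle 7: stall // r0:7,r1:3,r2:1,r3:Mul1,r4:Mul2,r5:8
cycle 8: CDB Mul2=7; issue MUL r1<-Mul2 // r0:7,r1:Mul2,r2:1,r3:Mul1,r4:7,r5:8
cycle 9: CDB Mul1=25; issue SUB r5<-Add1 // r0:7,r1:Mul2,r2:1,r3:25,r4:7,r5:Add1
cycle 10: issue ADD r2<-Add2 // r0:7,r1:Mul2,r2:Add2,r3:25,r4:7,r5:Add1
cycle 11: issue MUL r1<-Mul1 // r0:7,r1:Mul1,r2:Add2,r3:25,r4:7,r5:Add1
cycle 12: CDB Add1=6; issue ADD r0<-Add1 // r0:Add1,r1:Mul1,r2:Add2,r3:25,r4:7,r5:6
cycle 13: - // r0:Add1,r1:Mul1,r2:Add2,r3:25,r4:7,r5:6
cycle 14: CDB Mul2=200 // r0:Add1,r1:Mul1,r2:Add2,r3:25,r4:7,r5:6
cycle 15: CDB Add1=14 // r0:14,r1:Mul1,r2:Add2,r3:25,r4:7,r5:6
cycle 16: - // r0:14,r1:Mul1,r2:Add2,r3:25,r4:7,r5:6
cycle 17: CDB Add2=225 // r0:14,r1:Mul1,r2:225,r3:25,r4:7,r5:6
cycle 18: - // r0:14,r1:Mul1,r2:225,r3:25,r4:7,r5:6

STATUS = VALUE 225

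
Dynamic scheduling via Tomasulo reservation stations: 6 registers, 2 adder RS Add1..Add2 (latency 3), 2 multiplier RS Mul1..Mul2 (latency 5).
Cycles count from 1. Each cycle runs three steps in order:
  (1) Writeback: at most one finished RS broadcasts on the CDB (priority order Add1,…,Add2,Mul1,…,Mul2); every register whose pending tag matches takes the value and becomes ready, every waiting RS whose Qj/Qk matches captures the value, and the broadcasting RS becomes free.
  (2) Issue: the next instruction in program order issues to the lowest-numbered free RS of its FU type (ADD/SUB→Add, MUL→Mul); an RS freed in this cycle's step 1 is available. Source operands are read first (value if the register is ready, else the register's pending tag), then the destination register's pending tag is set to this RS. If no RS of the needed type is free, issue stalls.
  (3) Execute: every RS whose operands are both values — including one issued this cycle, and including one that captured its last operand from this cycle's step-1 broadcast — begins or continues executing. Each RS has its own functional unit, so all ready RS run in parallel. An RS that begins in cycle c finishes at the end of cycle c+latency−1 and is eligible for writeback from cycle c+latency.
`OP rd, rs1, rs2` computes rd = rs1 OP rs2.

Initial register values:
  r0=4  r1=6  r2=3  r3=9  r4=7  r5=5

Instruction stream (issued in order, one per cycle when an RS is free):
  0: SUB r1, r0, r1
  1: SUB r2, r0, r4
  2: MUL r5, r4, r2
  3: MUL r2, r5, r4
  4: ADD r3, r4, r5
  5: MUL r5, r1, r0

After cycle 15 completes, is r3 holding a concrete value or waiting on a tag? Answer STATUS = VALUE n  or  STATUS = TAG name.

c1: issue SUB r1<-Add1 | r0:4,r1:Add1,r2:3,r3:9,r4:7,r5:5
c2: issue SUB r2<-Add2 | r0:4,r1:Add1,r2:Add2,r3:9,r4:7,r5:5
c3: issue MUL r5<-Mul1 | r0:4,r1:Add1,r2:Add2,r3:9,r4:7,r5:Mul1
c4: CDB Add1=-2; issue MUL r2<-Mul2 | r0:4,r1:-2,r2:Mul2,r3:9,r4:7,r5:Mul1
c5: CDB Add2=-3; issue ADD r3<-Add1 | r0:4,r1:-2,r2:Mul2,r3:Add1,r4:7,r5:Mul1
c6: stall | r0:4,r1:-2,r2:Mul2,r3:Add1,r4:7,r5:Mul1
c7: stall | r0:4,r1:-2,r2:Mul2,r3:Add1,r4:7,r5:Mul1
c8: stall | r0:4,r1:-2,r2:Mul2,r3:Add1,r4:7,r5:Mul1
c9: stall | r0:4,r1:-2,r2:Mul2,r3:Add1,r4:7,r5:Mul1
c10: CDB Mul1=-21; issue MUL r5<-Mul1 | r0:4,r1:-2,r2:Mul2,r3:Add1,r4:7,r5:Mul1
c11: - | r0:4,r1:-2,r2:Mul2,r3:Add1,r4:7,r5:Mul1
c12: - | r0:4,r1:-2,r2:Mul2,r3:Add1,r4:7,r5:Mul1
c13: CDB Add1=-14 | r0:4,r1:-2,r2:Mul2,r3:-14,r4:7,r5:Mul1
c14: - | r0:4,r1:-2,r2:Mul2,r3:-14,r4:7,r5:Mul1
c15: CDB Mul1=-8 | r0:4,r1:-2,r2:Mul2,r3:-14,r4:7,r5:-8

STATUS = VALUE -14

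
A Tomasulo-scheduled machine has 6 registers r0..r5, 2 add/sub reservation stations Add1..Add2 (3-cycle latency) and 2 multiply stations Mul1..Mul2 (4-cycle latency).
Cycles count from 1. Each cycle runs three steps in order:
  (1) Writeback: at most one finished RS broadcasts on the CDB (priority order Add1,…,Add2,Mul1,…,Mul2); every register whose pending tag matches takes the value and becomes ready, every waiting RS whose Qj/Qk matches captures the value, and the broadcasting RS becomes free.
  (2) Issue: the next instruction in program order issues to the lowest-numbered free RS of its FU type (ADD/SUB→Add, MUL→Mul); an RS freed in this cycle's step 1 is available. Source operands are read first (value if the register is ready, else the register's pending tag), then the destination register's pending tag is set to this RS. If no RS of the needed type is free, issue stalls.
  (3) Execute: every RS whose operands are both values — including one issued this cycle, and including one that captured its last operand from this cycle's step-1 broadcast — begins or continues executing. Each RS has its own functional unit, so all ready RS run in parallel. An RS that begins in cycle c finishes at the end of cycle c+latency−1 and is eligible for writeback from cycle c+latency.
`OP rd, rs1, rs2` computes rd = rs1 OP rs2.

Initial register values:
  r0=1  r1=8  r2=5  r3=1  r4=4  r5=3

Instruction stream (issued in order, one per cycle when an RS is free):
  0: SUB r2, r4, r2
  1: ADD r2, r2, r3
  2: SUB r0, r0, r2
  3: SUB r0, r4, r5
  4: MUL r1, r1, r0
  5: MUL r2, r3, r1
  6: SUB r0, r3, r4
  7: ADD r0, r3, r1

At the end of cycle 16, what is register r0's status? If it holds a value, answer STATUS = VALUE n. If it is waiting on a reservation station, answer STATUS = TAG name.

STATUS = TAG Add2

cycle 1: issue SUB r2<-Add1 // r0:1,r1:8,r2:Add1,r3:1,r4:4,r5:3
cycle 2: issue ADD r2<-Add2 // r0:1,r1:8,r2:Add2,r3:1,r4:4,r5:3
cycle 3: stall // r0:1,r1:8,r2:Add2,r3:1,r4:4,r5:3
cycle 4: CDB Add1=-1; issue SUB r0<-Add1 // r0:Add1,r1:8,r2:Add2,r3:1,r4:4,r5:3
cycle 5: stall // r0:Add1,r1:8,r2:Add2,r3:1,r4:4,r5:3
cycle 6: stall // r0:Add1,r1:8,r2:Add2,r3:1,r4:4,r5:3
cycle 7: CDB Add2=0; issue SUB r0<-Add2 // r0:Add2,r1:8,r2:0,r3:1,r4:4,r5:3
cycle 8: issue MUL r1<-Mul1 // r0:Add2,r1:Mul1,r2:0,r3:1,r4:4,r5:3
cycle 9: issue MUL r2<-Mul2 // r0:Add2,r1:Mul1,r2:Mul2,r3:1,r4:4,r5:3
cycle 10: CDB Add1=1; issue SUB r0<-Add1 // r0:Add1,r1:Mul1,r2:Mul2,r3:1,r4:4,r5:3
cycle 11: CDB Add2=1; issue ADD r0<-Add2 // r0:Add2,r1:Mul1,r2:Mul2,r3:1,r4:4,r5:3
cycle 12: - // r0:Add2,r1:Mul1,r2:Mul2,r3:1,r4:4,r5:3
cycle 13: CDB Add1=-3 // r0:Add2,r1:Mul1,r2:Mul2,r3:1,r4:4,r5:3
cycle 14: - // r0:Add2,r1:Mul1,r2:Mul2,r3:1,r4:4,r5:3
cycle 15: CDB Mul1=8 // r0:Add2,r1:8,r2:Mul2,r3:1,r4:4,r5:3
cycle 16: - // r0:Add2,r1:8,r2:Mul2,r3:1,r4:4,r5:3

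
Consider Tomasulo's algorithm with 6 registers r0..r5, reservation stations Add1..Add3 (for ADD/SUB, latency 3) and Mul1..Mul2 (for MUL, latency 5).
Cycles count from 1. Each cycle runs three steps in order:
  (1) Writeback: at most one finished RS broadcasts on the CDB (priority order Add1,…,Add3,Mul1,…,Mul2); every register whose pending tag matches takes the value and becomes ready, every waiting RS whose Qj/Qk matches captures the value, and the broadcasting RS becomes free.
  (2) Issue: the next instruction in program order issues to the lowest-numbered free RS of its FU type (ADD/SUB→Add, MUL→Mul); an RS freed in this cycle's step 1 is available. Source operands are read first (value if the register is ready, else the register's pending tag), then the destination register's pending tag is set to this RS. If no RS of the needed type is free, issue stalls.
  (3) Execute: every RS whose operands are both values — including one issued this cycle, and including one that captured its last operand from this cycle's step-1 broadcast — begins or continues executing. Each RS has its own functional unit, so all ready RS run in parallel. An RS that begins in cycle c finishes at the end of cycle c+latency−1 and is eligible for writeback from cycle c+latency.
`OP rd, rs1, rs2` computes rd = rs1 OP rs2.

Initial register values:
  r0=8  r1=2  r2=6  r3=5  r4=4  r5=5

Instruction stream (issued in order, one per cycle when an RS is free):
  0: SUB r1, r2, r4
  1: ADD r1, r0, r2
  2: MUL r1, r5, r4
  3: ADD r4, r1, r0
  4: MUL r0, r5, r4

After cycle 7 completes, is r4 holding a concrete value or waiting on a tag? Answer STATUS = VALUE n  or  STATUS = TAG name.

cycle 1: issue SUB r1<-Add1 // r0:8,r1:Add1,r2:6,r3:5,r4:4,r5:5
cycle 2: issue ADD r1<-Add2 // r0:8,r1:Add2,r2:6,r3:5,r4:4,r5:5
cycle 3: issue MUL r1<-Mul1 // r0:8,r1:Mul1,r2:6,r3:5,r4:4,r5:5
cycle 4: CDB Add1=2; issue ADD r4<-Add1 // r0:8,r1:Mul1,r2:6,r3:5,r4:Add1,r5:5
cycle 5: CDB Add2=14; issue MUL r0<-Mul2 // r0:Mul2,r1:Mul1,r2:6,r3:5,r4:Add1,r5:5
cycle 6: - // r0:Mul2,r1:Mul1,r2:6,r3:5,r4:Add1,r5:5
cycle 7: - // r0:Mul2,r1:Mul1,r2:6,r3:5,r4:Add1,r5:5

STATUS = TAG Add1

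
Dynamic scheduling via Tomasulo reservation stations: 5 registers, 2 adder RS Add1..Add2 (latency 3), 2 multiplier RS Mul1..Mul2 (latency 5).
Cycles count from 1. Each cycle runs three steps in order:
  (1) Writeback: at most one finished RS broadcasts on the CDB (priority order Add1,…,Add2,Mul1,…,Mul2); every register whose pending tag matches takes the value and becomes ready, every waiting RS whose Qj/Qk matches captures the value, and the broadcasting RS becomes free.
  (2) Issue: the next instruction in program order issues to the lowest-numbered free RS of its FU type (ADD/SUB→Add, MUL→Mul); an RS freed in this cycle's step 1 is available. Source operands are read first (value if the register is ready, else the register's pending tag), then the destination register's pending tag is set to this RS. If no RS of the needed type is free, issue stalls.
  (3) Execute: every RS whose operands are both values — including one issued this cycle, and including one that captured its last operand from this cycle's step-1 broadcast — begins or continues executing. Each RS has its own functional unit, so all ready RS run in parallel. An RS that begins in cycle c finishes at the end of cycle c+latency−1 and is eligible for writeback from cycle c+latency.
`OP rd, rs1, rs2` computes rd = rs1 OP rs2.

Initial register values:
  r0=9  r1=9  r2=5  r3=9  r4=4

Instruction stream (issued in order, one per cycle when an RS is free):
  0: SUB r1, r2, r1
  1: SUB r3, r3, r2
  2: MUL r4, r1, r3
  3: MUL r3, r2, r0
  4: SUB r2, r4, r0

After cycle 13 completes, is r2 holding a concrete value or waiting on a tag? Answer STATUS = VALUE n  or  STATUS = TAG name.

STATUS = VALUE -25

cycle 1: issue SUB r1<-Add1 // r0:9,r1:Add1,r2:5,r3:9,r4:4
cycle 2: issue SUB r3<-Add2 // r0:9,r1:Add1,r2:5,r3:Add2,r4:4
cycle 3: issue MUL r4<-Mul1 // r0:9,r1:Add1,r2:5,r3:Add2,r4:Mul1
cycle 4: CDB Add1=-4; issue MUL r3<-Mul2 // r0:9,r1:-4,r2:5,r3:Mul2,r4:Mul1
cycle 5: CDB Add2=4; issue SUB r2<-Add1 // r0:9,r1:-4,r2:Add1,r3:Mul2,r4:Mul1
cycle 6: - // r0:9,r1:-4,r2:Add1,r3:Mul2,r4:Mul1
cycle 7: - // r0:9,r1:-4,r2:Add1,r3:Mul2,r4:Mul1
cycle 8: - // r0:9,r1:-4,r2:Add1,r3:Mul2,r4:Mul1
cycle 9: CDB Mul2=45 // r0:9,r1:-4,r2:Add1,r3:45,r4:Mul1
cycle 10: CDB Mul1=-16 // r0:9,r1:-4,r2:Add1,r3:45,r4:-16
cycle 11: - // r0:9,r1:-4,r2:Add1,r3:45,r4:-16
cycle 12: - // r0:9,r1:-4,r2:Add1,r3:45,r4:-16
cycle 13: CDB Add1=-25 // r0:9,r1:-4,r2:-25,r3:45,r4:-16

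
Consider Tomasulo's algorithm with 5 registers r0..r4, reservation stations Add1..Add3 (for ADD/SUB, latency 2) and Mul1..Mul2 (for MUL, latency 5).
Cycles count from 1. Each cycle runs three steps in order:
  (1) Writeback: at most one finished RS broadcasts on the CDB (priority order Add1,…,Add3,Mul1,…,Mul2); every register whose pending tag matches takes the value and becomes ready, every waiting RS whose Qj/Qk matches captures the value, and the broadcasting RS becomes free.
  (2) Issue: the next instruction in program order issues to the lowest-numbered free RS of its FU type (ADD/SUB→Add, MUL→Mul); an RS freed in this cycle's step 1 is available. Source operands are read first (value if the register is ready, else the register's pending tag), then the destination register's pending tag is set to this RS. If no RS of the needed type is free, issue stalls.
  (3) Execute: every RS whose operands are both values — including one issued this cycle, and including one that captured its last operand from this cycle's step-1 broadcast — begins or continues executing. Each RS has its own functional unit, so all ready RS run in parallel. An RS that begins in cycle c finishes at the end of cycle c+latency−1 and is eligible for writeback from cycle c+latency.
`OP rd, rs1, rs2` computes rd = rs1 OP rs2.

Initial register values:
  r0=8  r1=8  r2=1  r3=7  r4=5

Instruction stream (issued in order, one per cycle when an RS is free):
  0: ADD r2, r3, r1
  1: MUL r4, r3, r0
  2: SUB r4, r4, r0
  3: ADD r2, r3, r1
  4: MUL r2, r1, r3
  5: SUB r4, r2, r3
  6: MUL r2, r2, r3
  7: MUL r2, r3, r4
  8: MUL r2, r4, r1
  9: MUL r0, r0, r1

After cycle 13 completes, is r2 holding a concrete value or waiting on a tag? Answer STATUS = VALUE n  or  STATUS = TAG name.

STATUS = TAG Mul2

cycle 1: issue ADD r2<-Add1 // r0:8,r1:8,r2:Add1,r3:7,r4:5
cycle 2: issue MUL r4<-Mul1 // r0:8,r1:8,r2:Add1,r3:7,r4:Mul1
cycle 3: CDB Add1=15; issue SUB r4<-Add1 // r0:8,r1:8,r2:15,r3:7,r4:Add1
cycle 4: issue ADD r2<-Add2 // r0:8,r1:8,r2:Add2,r3:7,r4:Add1
cycle 5: issue MUL r2<-Mul2 // r0:8,r1:8,r2:Mul2,r3:7,r4:Add1
cycle 6: CDB Add2=15; issue SUB r4<-Add2 // r0:8,r1:8,r2:Mul2,r3:7,r4:Add2
cycle 7: CDB Mul1=56; issue MUL r2<-Mul1 // r0:8,r1:8,r2:Mul1,r3:7,r4:Add2
cycle 8: stall // r0:8,r1:8,r2:Mul1,r3:7,r4:Add2
cycle 9: CDB Add1=48; stall // r0:8,r1:8,r2:Mul1,r3:7,r4:Add2
cycle 10: CDB Mul2=56; issue MUL r2<-Mul2 // r0:8,r1:8,r2:Mul2,r3:7,r4:Add2
cycle 11: stall // r0:8,r1:8,r2:Mul2,r3:7,r4:Add2
cycle 12: CDB Add2=49; stall // r0:8,r1:8,r2:Mul2,r3:7,r4:49
cycle 13: stall // r0:8,r1:8,r2:Mul2,r3:7,r4:49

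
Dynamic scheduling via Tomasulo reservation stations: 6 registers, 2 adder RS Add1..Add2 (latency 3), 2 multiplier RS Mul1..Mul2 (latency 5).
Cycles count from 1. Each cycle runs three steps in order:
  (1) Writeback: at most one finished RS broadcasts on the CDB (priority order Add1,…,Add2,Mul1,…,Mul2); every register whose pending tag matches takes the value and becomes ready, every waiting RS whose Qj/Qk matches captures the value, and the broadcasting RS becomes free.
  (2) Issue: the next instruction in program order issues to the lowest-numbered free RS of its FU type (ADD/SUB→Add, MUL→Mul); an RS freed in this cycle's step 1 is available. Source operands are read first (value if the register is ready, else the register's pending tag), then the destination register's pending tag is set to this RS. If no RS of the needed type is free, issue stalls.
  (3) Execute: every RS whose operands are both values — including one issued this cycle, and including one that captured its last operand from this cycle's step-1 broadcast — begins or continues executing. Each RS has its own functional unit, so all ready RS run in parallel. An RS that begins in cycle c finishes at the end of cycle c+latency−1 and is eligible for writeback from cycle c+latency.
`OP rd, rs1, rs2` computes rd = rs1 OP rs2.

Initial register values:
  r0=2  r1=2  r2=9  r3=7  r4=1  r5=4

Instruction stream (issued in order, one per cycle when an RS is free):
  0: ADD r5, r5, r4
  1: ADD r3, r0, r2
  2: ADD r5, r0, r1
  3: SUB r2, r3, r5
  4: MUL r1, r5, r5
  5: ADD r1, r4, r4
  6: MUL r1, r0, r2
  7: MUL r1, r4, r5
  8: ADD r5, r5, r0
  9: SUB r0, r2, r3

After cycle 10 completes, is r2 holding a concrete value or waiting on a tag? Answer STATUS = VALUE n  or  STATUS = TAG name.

c1: issue ADD r5<-Add1 | r0:2,r1:2,r2:9,r3:7,r4:1,r5:Add1
c2: issue ADD r3<-Add2 | r0:2,r1:2,r2:9,r3:Add2,r4:1,r5:Add1
c3: stall | r0:2,r1:2,r2:9,r3:Add2,r4:1,r5:Add1
c4: CDB Add1=5; issue ADD r5<-Add1 | r0:2,r1:2,r2:9,r3:Add2,r4:1,r5:Add1
c5: CDB Add2=11; issue SUB r2<-Add2 | r0:2,r1:2,r2:Add2,r3:11,r4:1,r5:Add1
c6: issue MUL r1<-Mul1 | r0:2,r1:Mul1,r2:Add2,r3:11,r4:1,r5:Add1
c7: CDB Add1=4; issue ADD r1<-Add1 | r0:2,r1:Add1,r2:Add2,r3:11,r4:1,r5:4
c8: issue MUL r1<-Mul2 | r0:2,r1:Mul2,r2:Add2,r3:11,r4:1,r5:4
c9: stall | r0:2,r1:Mul2,r2:Add2,r3:11,r4:1,r5:4
c10: CDB Add1=2; stall | r0:2,r1:Mul2,r2:Add2,r3:11,r4:1,r5:4

STATUS = TAG Add2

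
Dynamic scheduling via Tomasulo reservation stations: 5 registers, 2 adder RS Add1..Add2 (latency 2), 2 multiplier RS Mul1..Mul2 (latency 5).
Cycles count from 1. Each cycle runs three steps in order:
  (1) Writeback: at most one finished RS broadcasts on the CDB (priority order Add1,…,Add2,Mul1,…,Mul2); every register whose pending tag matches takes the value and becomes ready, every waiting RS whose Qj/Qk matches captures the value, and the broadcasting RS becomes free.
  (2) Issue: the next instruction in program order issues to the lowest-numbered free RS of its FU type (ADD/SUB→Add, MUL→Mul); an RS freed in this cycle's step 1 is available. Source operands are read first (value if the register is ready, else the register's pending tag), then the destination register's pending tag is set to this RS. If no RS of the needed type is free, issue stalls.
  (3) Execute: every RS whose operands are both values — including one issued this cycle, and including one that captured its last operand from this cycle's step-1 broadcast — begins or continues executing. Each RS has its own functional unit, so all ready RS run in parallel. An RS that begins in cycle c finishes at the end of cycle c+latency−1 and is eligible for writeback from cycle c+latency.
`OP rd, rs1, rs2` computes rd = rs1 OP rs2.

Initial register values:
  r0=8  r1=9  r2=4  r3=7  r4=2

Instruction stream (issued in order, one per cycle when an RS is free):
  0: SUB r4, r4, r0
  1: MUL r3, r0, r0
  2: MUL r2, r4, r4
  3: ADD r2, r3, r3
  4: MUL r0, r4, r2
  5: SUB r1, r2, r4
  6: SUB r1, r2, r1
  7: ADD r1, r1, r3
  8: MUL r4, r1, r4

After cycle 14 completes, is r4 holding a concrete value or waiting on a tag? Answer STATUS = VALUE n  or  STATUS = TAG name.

STATUS = TAG Mul2

cycle 1: issue SUB r4<-Add1 // r0:8,r1:9,r2:4,r3:7,r4:Add1
cycle 2: issue MUL r3<-Mul1 // r0:8,r1:9,r2:4,r3:Mul1,r4:Add1
cycle 3: CDB Add1=-6; issue MUL r2<-Mul2 // r0:8,r1:9,r2:Mul2,r3:Mul1,r4:-6
cycle 4: issue ADD r2<-Add1 // r0:8,r1:9,r2:Add1,r3:Mul1,r4:-6
cycle 5: stall // r0:8,r1:9,r2:Add1,r3:Mul1,r4:-6
cycle 6: stall // r0:8,r1:9,r2:Add1,r3:Mul1,r4:-6
cycle 7: CDB Mul1=64; issue MUL r0<-Mul1 // r0:Mul1,r1:9,r2:Add1,r3:64,r4:-6
cycle 8: CDB Mul2=36; issue SUB r1<-Add2 // r0:Mul1,r1:Add2,r2:Add1,r3:64,r4:-6
cycle 9: CDB Add1=128; issue SUB r1<-Add1 // r0:Mul1,r1:Add1,r2:128,r3:64,r4:-6
cycle 10: stall // r0:Mul1,r1:Add1,r2:128,r3:64,r4:-6
cycle 11: CDB Add2=134; issue ADD r1<-Add2 // r0:Mul1,r1:Add2,r2:128,r3:64,r4:-6
cycle 12: issue MUL r4<-Mul2 // r0:Mul1,r1:Add2,r2:128,r3:64,r4:Mul2
cycle 13: CDB Add1=-6 // r0:Mul1,r1:Add2,r2:128,r3:64,r4:Mul2
cycle 14: CDB Mul1=-768 // r0:-768,r1:Add2,r2:128,r3:64,r4:Mul2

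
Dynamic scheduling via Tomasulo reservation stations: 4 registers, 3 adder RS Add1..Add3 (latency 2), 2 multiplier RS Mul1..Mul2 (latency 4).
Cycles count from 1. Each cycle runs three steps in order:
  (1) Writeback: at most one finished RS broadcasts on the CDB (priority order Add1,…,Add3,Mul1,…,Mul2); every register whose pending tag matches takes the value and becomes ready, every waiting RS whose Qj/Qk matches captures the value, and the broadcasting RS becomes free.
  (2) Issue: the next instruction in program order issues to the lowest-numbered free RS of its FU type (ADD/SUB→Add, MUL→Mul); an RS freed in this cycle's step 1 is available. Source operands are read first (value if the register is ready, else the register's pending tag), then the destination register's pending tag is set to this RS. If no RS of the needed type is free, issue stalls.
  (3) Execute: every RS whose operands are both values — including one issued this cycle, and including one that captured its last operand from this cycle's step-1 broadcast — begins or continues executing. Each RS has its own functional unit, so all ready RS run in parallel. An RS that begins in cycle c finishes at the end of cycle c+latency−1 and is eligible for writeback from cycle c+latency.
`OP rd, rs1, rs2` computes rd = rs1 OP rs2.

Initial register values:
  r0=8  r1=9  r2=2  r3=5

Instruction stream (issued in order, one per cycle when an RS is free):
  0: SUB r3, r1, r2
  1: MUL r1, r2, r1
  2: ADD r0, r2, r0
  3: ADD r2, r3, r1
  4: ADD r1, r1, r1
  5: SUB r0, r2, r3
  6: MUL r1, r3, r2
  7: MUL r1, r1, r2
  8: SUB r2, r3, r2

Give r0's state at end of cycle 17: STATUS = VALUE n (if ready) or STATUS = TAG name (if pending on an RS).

STATUS = VALUE 18

  c1: issue SUB r3<-Add1  regs: r0:8,r1:9,r2:2,r3:Add1
  c2: issue MUL r1<-Mul1  regs: r0:8,r1:Mul1,r2:2,r3:Add1
  c3: CDB Add1=7; issue ADD r0<-Add1  regs: r0:Add1,r1:Mul1,r2:2,r3:7
  c4: issue ADD r2<-Add2  regs: r0:Add1,r1:Mul1,r2:Add2,r3:7
  c5: CDB Add1=10; issue ADD r1<-Add1  regs: r0:10,r1:Add1,r2:Add2,r3:7
  c6: CDB Mul1=18; issue SUB r0<-Add3  regs: r0:Add3,r1:Add1,r2:Add2,r3:7
  c7: issue MUL r1<-Mul1  regs: r0:Add3,r1:Mul1,r2:Add2,r3:7
  c8: CDB Add1=36; issue MUL r1<-Mul2  regs: r0:Add3,r1:Mul2,r2:Add2,r3:7
  c9: CDB Add2=25; issue SUB r2<-Add1  regs: r0:Add3,r1:Mul2,r2:Add1,r3:7
  c10: -  regs: r0:Add3,r1:Mul2,r2:Add1,r3:7
  c11: CDB Add1=-18  regs: r0:Add3,r1:Mul2,r2:-18,r3:7
  c12: CDB Add3=18  regs: r0:18,r1:Mul2,r2:-18,r3:7
  c13: CDB Mul1=175  regs: r0:18,r1:Mul2,r2:-18,r3:7
  c14: -  regs: r0:18,r1:Mul2,r2:-18,r3:7
  c15: -  regs: r0:18,r1:Mul2,r2:-18,r3:7
  c16: -  regs: r0:18,r1:Mul2,r2:-18,r3:7
  c17: CDB Mul2=4375  regs: r0:18,r1:4375,r2:-18,r3:7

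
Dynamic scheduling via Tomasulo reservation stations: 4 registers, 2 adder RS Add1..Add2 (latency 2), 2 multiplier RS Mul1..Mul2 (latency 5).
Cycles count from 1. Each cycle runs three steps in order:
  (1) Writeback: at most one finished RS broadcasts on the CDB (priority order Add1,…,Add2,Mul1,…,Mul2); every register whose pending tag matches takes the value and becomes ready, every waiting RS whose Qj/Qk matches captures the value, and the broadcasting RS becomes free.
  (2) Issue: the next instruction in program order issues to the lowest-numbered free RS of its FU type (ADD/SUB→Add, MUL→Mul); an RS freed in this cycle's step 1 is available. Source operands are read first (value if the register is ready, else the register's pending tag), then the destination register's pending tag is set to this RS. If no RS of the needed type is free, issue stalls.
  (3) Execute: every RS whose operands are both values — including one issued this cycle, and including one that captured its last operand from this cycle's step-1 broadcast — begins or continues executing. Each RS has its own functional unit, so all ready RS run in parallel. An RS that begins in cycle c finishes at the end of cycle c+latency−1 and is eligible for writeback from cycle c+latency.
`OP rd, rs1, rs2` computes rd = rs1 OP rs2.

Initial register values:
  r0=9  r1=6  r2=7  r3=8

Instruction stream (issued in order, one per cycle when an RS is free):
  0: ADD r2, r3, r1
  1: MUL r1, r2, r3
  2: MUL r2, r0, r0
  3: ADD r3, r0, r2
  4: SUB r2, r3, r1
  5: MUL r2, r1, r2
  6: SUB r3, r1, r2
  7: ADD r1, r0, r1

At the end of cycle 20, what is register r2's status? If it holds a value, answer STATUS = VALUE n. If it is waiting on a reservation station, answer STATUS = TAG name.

cycle 1: issue ADD r2<-Add1 // r0:9,r1:6,r2:Add1,r3:8
cycle 2: issue MUL r1<-Mul1 // r0:9,r1:Mul1,r2:Add1,r3:8
cycle 3: CDB Add1=14; issue MUL r2<-Mul2 // r0:9,r1:Mul1,r2:Mul2,r3:8
cycle 4: issue ADD r3<-Add1 // r0:9,r1:Mul1,r2:Mul2,r3:Add1
cycle 5: issue SUB r2<-Add2 // r0:9,r1:Mul1,r2:Add2,r3:Add1
cycle 6: stall // r0:9,r1:Mul1,r2:Add2,r3:Add1
cycle 7: stall // r0:9,r1:Mul1,r2:Add2,r3:Add1
cycle 8: CDB Mul1=112; issue MUL r2<-Mul1 // r0:9,r1:112,r2:Mul1,r3:Add1
cycle 9: CDB Mul2=81; stall // r0:9,r1:112,r2:Mul1,r3:Add1
cycle 10: stall // r0:9,r1:112,r2:Mul1,r3:Add1
cycle 11: CDB Add1=90; issue SUB r3<-Add1 // r0:9,r1:112,r2:Mul1,r3:Add1
cycle 12: stall // r0:9,r1:112,r2:Mul1,r3:Add1
cycle 13: CDB Add2=-22; issue ADD r1<-Add2 // r0:9,r1:Add2,r2:Mul1,r3:Add1
cycle 14: - // r0:9,r1:Add2,r2:Mul1,r3:Add1
cycle 15: CDB Add2=121 // r0:9,r1:121,r2:Mul1,r3:Add1
cycle 16: - // r0:9,r1:121,r2:Mul1,r3:Add1
cycle 17: - // r0:9,r1:121,r2:Mul1,r3:Add1
cycle 18: CDB Mul1=-2464 // r0:9,r1:121,r2:-2464,r3:Add1
cycle 19: - // r0:9,r1:121,r2:-2464,r3:Add1
cycle 20: CDB Add1=2576 // r0:9,r1:121,r2:-2464,r3:2576

STATUS = VALUE -2464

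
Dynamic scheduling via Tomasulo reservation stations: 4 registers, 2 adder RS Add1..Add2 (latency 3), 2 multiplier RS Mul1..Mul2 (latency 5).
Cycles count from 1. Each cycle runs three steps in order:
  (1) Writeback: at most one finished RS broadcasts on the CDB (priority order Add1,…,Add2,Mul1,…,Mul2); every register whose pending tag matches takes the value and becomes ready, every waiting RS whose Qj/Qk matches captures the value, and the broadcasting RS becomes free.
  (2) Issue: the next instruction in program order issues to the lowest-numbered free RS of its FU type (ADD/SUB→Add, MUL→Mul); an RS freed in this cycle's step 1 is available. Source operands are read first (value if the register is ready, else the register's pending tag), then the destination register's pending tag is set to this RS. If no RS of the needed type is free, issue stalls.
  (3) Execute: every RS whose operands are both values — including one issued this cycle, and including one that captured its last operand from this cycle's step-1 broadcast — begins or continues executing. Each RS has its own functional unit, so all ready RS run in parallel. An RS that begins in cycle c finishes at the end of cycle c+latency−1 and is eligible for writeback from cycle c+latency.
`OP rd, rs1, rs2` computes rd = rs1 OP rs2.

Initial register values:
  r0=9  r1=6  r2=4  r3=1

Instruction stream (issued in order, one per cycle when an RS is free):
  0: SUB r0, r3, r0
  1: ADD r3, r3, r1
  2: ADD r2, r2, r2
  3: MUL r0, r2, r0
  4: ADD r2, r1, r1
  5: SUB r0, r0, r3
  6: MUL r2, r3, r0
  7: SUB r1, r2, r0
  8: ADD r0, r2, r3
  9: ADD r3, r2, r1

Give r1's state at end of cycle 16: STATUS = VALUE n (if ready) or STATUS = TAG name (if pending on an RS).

  c1: issue SUB r0<-Add1  regs: r0:Add1,r1:6,r2:4,r3:1
  c2: issue ADD r3<-Add2  regs: r0:Add1,r1:6,r2:4,r3:Add2
  c3: stall  regs: r0:Add1,r1:6,r2:4,r3:Add2
  c4: CDB Add1=-8; issue ADD r2<-Add1  regs: r0:-8,r1:6,r2:Add1,r3:Add2
  c5: CDB Add2=7; issue MUL r0<-Mul1  regs: r0:Mul1,r1:6,r2:Add1,r3:7
  c6: issue ADD r2<-Add2  regs: r0:Mul1,r1:6,r2:Add2,r3:7
  c7: CDB Add1=8; issue SUB r0<-Add1  regs: r0:Add1,r1:6,r2:Add2,r3:7
  c8: issue MUL r2<-Mul2  regs: r0:Add1,r1:6,r2:Mul2,r3:7
  c9: CDB Add2=12; issue SUB r1<-Add2  regs: r0:Add1,r1:Add2,r2:Mul2,r3:7
  c10: stall  regs: r0:Add1,r1:Add2,r2:Mul2,r3:7
  c11: stall  regs: r0:Add1,r1:Add2,r2:Mul2,r3:7
  c12: CDB Mul1=-64; stall  regs: r0:Add1,r1:Add2,r2:Mul2,r3:7
  c13: stall  regs: r0:Add1,r1:Add2,r2:Mul2,r3:7
  c14: stall  regs: r0:Add1,r1:Add2,r2:Mul2,r3:7
  c15: CDB Add1=-71; issue ADD r0<-Add1  regs: r0:Add1,r1:Add2,r2:Mul2,r3:7
  c16: stall  regs: r0:Add1,r1:Add2,r2:Mul2,r3:7

STATUS = TAG Add2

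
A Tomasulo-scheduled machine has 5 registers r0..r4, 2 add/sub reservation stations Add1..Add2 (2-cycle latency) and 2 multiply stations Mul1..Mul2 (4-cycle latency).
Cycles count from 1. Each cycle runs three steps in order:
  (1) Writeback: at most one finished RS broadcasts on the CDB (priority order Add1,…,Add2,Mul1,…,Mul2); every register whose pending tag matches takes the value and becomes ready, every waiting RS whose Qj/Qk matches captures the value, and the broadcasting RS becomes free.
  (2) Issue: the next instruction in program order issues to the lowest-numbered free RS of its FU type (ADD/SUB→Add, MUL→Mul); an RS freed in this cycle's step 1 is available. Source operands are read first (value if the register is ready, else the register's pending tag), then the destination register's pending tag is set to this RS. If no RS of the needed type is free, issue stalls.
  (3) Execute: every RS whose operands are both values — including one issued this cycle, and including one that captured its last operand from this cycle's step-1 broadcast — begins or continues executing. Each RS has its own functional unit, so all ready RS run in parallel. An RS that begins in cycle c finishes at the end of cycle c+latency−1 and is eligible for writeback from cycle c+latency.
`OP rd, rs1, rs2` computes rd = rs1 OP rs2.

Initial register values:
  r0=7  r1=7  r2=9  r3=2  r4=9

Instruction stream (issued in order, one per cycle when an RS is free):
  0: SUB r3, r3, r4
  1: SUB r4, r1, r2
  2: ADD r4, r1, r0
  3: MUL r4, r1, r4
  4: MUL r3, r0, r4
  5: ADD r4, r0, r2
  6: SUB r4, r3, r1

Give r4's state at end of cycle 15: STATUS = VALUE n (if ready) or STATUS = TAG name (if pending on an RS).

STATUS = VALUE 679

cycle 1: issue SUB r3<-Add1 // r0:7,r1:7,r2:9,r3:Add1,r4:9
cycle 2: issue SUB r4<-Add2 // r0:7,r1:7,r2:9,r3:Add1,r4:Add2
cycle 3: CDB Add1=-7; issue ADD r4<-Add1 // r0:7,r1:7,r2:9,r3:-7,r4:Add1
cycle 4: CDB Add2=-2; issue MUL r4<-Mul1 // r0:7,r1:7,r2:9,r3:-7,r4:Mul1
cycle 5: CDB Add1=14; issue MUL r3<-Mul2 // r0:7,r1:7,r2:9,r3:Mul2,r4:Mul1
cycle 6: issue ADD r4<-Add1 // r0:7,r1:7,r2:9,r3:Mul2,r4:Add1
cycle 7: issue SUB r4<-Add2 // r0:7,r1:7,r2:9,r3:Mul2,r4:Add2
cycle 8: CDB Add1=16 // r0:7,r1:7,r2:9,r3:Mul2,r4:Add2
cycle 9: CDB Mul1=98 // r0:7,r1:7,r2:9,r3:Mul2,r4:Add2
cycle 10: - // r0:7,r1:7,r2:9,r3:Mul2,r4:Add2
cycle 11: - // r0:7,r1:7,r2:9,r3:Mul2,r4:Add2
cycle 12: - // r0:7,r1:7,r2:9,r3:Mul2,r4:Add2
cycle 13: CDB Mul2=686 // r0:7,r1:7,r2:9,r3:686,r4:Add2
cycle 14: - // r0:7,r1:7,r2:9,r3:686,r4:Add2
cycle 15: CDB Add2=679 // r0:7,r1:7,r2:9,r3:686,r4:679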